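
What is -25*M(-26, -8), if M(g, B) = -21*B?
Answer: -4200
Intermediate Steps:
-25*M(-26, -8) = -(-525)*(-8) = -25*168 = -4200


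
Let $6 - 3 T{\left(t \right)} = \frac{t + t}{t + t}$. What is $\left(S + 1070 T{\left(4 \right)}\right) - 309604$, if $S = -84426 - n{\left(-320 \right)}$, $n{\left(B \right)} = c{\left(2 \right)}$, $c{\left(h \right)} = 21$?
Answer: $- \frac{1176803}{3} \approx -3.9227 \cdot 10^{5}$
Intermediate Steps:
$n{\left(B \right)} = 21$
$S = -84447$ ($S = -84426 - 21 = -84447$)
$T{\left(t \right)} = \frac{5}{3}$ ($T{\left(t \right)} = 2 - \frac{\left(t + t\right) \frac{1}{t + t}}{3} = 2 - \frac{2 t \frac{1}{2 t}}{3} = 2 - \frac{1}{3} = \frac{5}{3}$)
$\left(S + 1070 T{\left(4 \right)}\right) - 309604 = \left(-84447 + 1070 \cdot \frac{5}{3}\right) - 309604 = \left(-84447 + \frac{5350}{3}\right) - 309604 = - \frac{247991}{3} - 309604 = - \frac{1176803}{3}$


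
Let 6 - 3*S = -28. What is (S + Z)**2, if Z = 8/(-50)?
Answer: 702244/5625 ≈ 124.84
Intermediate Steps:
Z = -4/25 (Z = 8*(-1/50) = -4/25 ≈ -0.16000)
S = 34/3 (S = 2 - 1/3*(-28) = 2 + 28/3 = 34/3 ≈ 11.333)
(S + Z)**2 = (34/3 - 4/25)**2 = (838/75)**2 = 702244/5625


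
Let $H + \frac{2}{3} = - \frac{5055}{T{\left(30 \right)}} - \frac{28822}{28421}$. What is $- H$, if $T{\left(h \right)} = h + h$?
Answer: $\frac{29306863}{341052} \approx 85.931$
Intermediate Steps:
$T{\left(h \right)} = 2 h$
$H = - \frac{29306863}{341052}$ ($H = - \frac{2}{3} - \left(\frac{337}{4} + \frac{28822}{28421}\right) = - \frac{2}{3} - \left(\frac{28822}{28421} + \frac{5055}{60}\right) = - \frac{2}{3} - \frac{9693165}{113684} = - \frac{29306863}{341052} \approx -85.931$)
$- H = \left(-1\right) \left(- \frac{29306863}{341052}\right) = \frac{29306863}{341052}$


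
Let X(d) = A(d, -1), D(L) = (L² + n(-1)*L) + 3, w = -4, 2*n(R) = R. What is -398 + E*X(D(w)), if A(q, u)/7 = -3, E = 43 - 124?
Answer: 1303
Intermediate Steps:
n(R) = R/2
E = -81
D(L) = 3 + L² - L/2 (D(L) = (L² + ((½)*(-1))*L) + 3 = (L² - L/2) + 3 = 3 + L² - L/2)
A(q, u) = -21 (A(q, u) = 7*(-3) = -21)
X(d) = -21
-398 + E*X(D(w)) = -398 - 81*(-21) = -398 + 1701 = 1303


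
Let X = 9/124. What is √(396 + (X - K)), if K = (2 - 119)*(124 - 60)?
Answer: 15*√134695/62 ≈ 88.792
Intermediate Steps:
X = 9/124 (X = 9*(1/124) = 9/124 ≈ 0.072581)
K = -7488 (K = -117*64 = -7488)
√(396 + (X - K)) = √(396 + (9/124 - 1*(-7488))) = √(396 + (9/124 + 7488)) = √(396 + 928521/124) = √(977625/124) = 15*√134695/62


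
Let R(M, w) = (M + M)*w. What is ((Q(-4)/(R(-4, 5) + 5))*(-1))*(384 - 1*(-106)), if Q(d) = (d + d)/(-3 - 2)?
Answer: 112/5 ≈ 22.400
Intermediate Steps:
R(M, w) = 2*M*w (R(M, w) = (2*M)*w = 2*M*w)
Q(d) = -2*d/5 (Q(d) = (2*d)/(-5) = (2*d)*(-⅕) = -2*d/5)
((Q(-4)/(R(-4, 5) + 5))*(-1))*(384 - 1*(-106)) = (((-⅖*(-4))/(2*(-4)*5 + 5))*(-1))*(384 - 1*(-106)) = (((8/5)/(-40 + 5))*(-1))*(384 + 106) = (((8/5)/(-35))*(-1))*490 = (-1/35*8/5*(-1))*490 = -8/175*(-1)*490 = (8/175)*490 = 112/5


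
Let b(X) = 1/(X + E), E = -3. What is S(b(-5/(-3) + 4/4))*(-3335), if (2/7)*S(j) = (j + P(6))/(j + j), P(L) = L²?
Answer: 256795/4 ≈ 64199.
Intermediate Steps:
b(X) = 1/(-3 + X) (b(X) = 1/(X - 3) = 1/(-3 + X))
S(j) = 7*(36 + j)/(4*j) (S(j) = 7*((j + 6²)/(j + j))/2 = 7*((j + 36)/((2*j)))/2 = 7*((36 + j)*(1/(2*j)))/2 = 7*((36 + j)/(2*j))/2 = 7*(36 + j)/(4*j))
S(b(-5/(-3) + 4/4))*(-3335) = (7/4 + 63/(1/(-3 + (-5/(-3) + 4/4))))*(-3335) = (7/4 + 63/(1/(-3 + (-5*(-⅓) + 4*(¼)))))*(-3335) = (7/4 + 63/(1/(-3 + (5/3 + 1))))*(-3335) = (7/4 + 63/(1/(-3 + 8/3)))*(-3335) = (7/4 + 63/(1/(-⅓)))*(-3335) = (7/4 + 63/(-3))*(-3335) = (7/4 + 63*(-⅓))*(-3335) = (7/4 - 21)*(-3335) = -77/4*(-3335) = 256795/4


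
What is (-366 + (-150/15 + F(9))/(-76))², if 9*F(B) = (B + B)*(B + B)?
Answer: 193794241/1444 ≈ 1.3421e+5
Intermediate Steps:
F(B) = 4*B²/9 (F(B) = ((B + B)*(B + B))/9 = ((2*B)*(2*B))/9 = (4*B²)/9 = 4*B²/9)
(-366 + (-150/15 + F(9))/(-76))² = (-366 + (-150/15 + (4/9)*9²)/(-76))² = (-366 + (-150*1/15 + (4/9)*81)*(-1/76))² = (-366 + (-10 + 36)*(-1/76))² = (-366 + 26*(-1/76))² = (-366 - 13/38)² = (-13921/38)² = 193794241/1444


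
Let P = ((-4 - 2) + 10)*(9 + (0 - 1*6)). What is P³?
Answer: 1728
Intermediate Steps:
P = 12 (P = (-6 + 10)*(9 + (0 - 6)) = 4*(9 - 6) = 4*3 = 12)
P³ = 12³ = 1728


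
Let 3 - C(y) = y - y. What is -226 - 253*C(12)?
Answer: -985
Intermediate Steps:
C(y) = 3 (C(y) = 3 - (y - y) = 3 - 1*0 = 3 + 0 = 3)
-226 - 253*C(12) = -226 - 253*3 = -226 - 759 = -985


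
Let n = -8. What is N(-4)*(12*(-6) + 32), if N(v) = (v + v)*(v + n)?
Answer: -3840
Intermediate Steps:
N(v) = 2*v*(-8 + v) (N(v) = (v + v)*(v - 8) = (2*v)*(-8 + v) = 2*v*(-8 + v))
N(-4)*(12*(-6) + 32) = (2*(-4)*(-8 - 4))*(12*(-6) + 32) = (2*(-4)*(-12))*(-72 + 32) = 96*(-40) = -3840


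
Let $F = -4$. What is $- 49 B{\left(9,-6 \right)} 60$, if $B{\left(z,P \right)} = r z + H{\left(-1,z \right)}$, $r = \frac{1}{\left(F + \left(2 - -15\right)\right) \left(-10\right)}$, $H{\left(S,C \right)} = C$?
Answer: $- \frac{341334}{13} \approx -26256.0$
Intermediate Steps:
$r = - \frac{1}{130}$ ($r = \frac{1}{\left(-4 + \left(2 - -15\right)\right) \left(-10\right)} = \frac{1}{-4 + \left(2 + 15\right)} \left(- \frac{1}{10}\right) = \frac{1}{-4 + 17} \left(- \frac{1}{10}\right) = \frac{1}{13} \left(- \frac{1}{10}\right) = - \frac{1}{130} \approx -0.0076923$)
$B{\left(z,P \right)} = \frac{129 z}{130}$ ($B{\left(z,P \right)} = - \frac{z}{130} + z = \frac{129 z}{130}$)
$- 49 B{\left(9,-6 \right)} 60 = - 49 \cdot \frac{129}{130} \cdot 9 \cdot 60 = \left(-49\right) \frac{1161}{130} \cdot 60 = \left(- \frac{56889}{130}\right) 60 = - \frac{341334}{13}$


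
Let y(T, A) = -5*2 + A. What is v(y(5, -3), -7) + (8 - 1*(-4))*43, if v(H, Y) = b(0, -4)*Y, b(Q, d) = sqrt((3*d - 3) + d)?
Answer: 516 - 7*I*sqrt(19) ≈ 516.0 - 30.512*I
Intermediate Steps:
y(T, A) = -10 + A
b(Q, d) = sqrt(-3 + 4*d) (b(Q, d) = sqrt((-3 + 3*d) + d) = sqrt(-3 + 4*d))
v(H, Y) = I*Y*sqrt(19) (v(H, Y) = sqrt(-3 + 4*(-4))*Y = sqrt(-3 - 16)*Y = sqrt(-19)*Y = (I*sqrt(19))*Y = I*Y*sqrt(19))
v(y(5, -3), -7) + (8 - 1*(-4))*43 = I*(-7)*sqrt(19) + (8 - 1*(-4))*43 = -7*I*sqrt(19) + (8 + 4)*43 = -7*I*sqrt(19) + 12*43 = -7*I*sqrt(19) + 516 = 516 - 7*I*sqrt(19)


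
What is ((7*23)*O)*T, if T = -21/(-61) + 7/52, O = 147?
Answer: 35950173/3172 ≈ 11334.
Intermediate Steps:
T = 1519/3172 (T = -21*(-1/61) + 7*(1/52) = 21/61 + 7/52 = 1519/3172 ≈ 0.47888)
((7*23)*O)*T = ((7*23)*147)*(1519/3172) = (161*147)*(1519/3172) = 23667*(1519/3172) = 35950173/3172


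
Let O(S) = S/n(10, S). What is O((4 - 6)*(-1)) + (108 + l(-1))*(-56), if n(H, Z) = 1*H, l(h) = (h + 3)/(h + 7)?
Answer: -90997/15 ≈ -6066.5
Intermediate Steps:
l(h) = (3 + h)/(7 + h)
n(H, Z) = H
O(S) = S/10
O((4 - 6)*(-1)) + (108 + l(-1))*(-56) = ((4 - 6)*(-1))/10 + (108 + (3 - 1)/(7 - 1))*(-56) = (-2*(-1))/10 + (108 + 2/6)*(-56) = (1/10)*2 + (108 + (1/6)*2)*(-56) = 1/5 + (108 + 1/3)*(-56) = 1/5 + (325/3)*(-56) = 1/5 - 18200/3 = -90997/15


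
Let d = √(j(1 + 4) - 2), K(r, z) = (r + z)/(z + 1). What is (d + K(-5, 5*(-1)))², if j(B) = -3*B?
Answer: -43/4 + 5*I*√17 ≈ -10.75 + 20.616*I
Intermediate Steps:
K(r, z) = (r + z)/(1 + z)
d = I*√17 (d = √(-3*(1 + 4) - 2) = √(-3*5 - 2) = √(-15 - 2) = √(-17) = I*√17 ≈ 4.1231*I)
(d + K(-5, 5*(-1)))² = (I*√17 + (-5 + 5*(-1))/(1 + 5*(-1)))² = (I*√17 + (-5 - 5)/(1 - 5))² = (I*√17 - 10/(-4))² = (I*√17 - ¼*(-10))² = (I*√17 + 5/2)² = (5/2 + I*√17)²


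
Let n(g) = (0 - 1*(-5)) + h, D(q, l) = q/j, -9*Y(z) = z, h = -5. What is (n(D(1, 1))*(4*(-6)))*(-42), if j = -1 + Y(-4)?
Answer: 0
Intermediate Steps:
Y(z) = -z/9
j = -5/9 (j = -1 - ⅑*(-4) = -1 + 4/9 = -5/9 ≈ -0.55556)
D(q, l) = -9*q/5 (D(q, l) = q/(-5/9) = q*(-9/5) = -9*q/5)
n(g) = 0 (n(g) = (0 - 1*(-5)) - 5 = (0 + 5) - 5 = 5 - 5 = 0)
(n(D(1, 1))*(4*(-6)))*(-42) = (0*(4*(-6)))*(-42) = (0*(-24))*(-42) = 0*(-42) = 0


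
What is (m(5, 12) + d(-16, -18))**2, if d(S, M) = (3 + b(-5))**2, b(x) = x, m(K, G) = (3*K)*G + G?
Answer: 38416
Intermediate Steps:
m(K, G) = G + 3*G*K (m(K, G) = 3*G*K + G = G + 3*G*K)
d(S, M) = 4 (d(S, M) = (3 - 5)**2 = (-2)**2 = 4)
(m(5, 12) + d(-16, -18))**2 = (12*(1 + 3*5) + 4)**2 = (12*(1 + 15) + 4)**2 = (12*16 + 4)**2 = (192 + 4)**2 = 196**2 = 38416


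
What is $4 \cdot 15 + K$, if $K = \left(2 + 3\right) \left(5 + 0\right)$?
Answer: $85$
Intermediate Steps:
$K = 25$ ($K = 5 \cdot 5 = 25$)
$4 \cdot 15 + K = 4 \cdot 15 + 25 = 60 + 25 = 85$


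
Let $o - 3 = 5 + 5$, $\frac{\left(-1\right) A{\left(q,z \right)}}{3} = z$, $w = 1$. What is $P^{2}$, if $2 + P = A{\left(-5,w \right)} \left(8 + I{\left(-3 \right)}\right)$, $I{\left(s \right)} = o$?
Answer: $4225$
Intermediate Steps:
$A{\left(q,z \right)} = - 3 z$
$o = 13$ ($o = 3 + \left(5 + 5\right) = 3 + 10 = 13$)
$I{\left(s \right)} = 13$
$P = -65$ ($P = -2 + \left(-3\right) 1 \left(8 + 13\right) = -2 - 63 = -65$)
$P^{2} = \left(-65\right)^{2} = 4225$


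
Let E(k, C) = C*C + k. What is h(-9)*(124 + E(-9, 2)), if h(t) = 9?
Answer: 1071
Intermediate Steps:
E(k, C) = k + C² (E(k, C) = C² + k = k + C²)
h(-9)*(124 + E(-9, 2)) = 9*(124 + (-9 + 2²)) = 9*(124 + (-9 + 4)) = 9*(124 - 5) = 9*119 = 1071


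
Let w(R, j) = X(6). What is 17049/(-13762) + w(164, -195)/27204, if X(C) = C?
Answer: -19321601/15599227 ≈ -1.2386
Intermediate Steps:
w(R, j) = 6
17049/(-13762) + w(164, -195)/27204 = 17049/(-13762) + 6/27204 = 17049*(-1/13762) + 6*(1/27204) = -17049/13762 + 1/4534 = -19321601/15599227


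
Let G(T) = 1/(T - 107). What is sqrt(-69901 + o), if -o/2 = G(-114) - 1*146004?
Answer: 3*sqrt(1205325381)/221 ≈ 471.28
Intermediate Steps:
G(T) = 1/(-107 + T)
o = 64533770/221 (o = -2*(1/(-107 - 114) - 1*146004) = -2*(1/(-221) - 146004) = -2*(-1/221 - 146004) = -2*(-32266885/221) = 64533770/221 ≈ 2.9201e+5)
sqrt(-69901 + o) = sqrt(-69901 + 64533770/221) = sqrt(49085649/221) = 3*sqrt(1205325381)/221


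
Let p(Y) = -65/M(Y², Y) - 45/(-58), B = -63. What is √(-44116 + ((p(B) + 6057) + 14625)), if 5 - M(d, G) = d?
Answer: I*√77416768417631/57478 ≈ 153.08*I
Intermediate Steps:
M(d, G) = 5 - d
p(Y) = 45/58 - 65/(5 - Y²) (p(Y) = -65/(5 - Y²) - 45/(-58) = -65/(5 - Y²) - 45*(-1/58) = -65/(5 - Y²) + 45/58 = 45/58 - 65/(5 - Y²))
√(-44116 + ((p(B) + 6057) + 14625)) = √(-44116 + ((5*(709 + 9*(-63)²)/(58*(-5 + (-63)²)) + 6057) + 14625)) = √(-44116 + ((5*(709 + 9*3969)/(58*(-5 + 3969)) + 6057) + 14625)) = √(-44116 + (((5/58)*(709 + 35721)/3964 + 6057) + 14625)) = √(-44116 + (((5/58)*(1/3964)*36430 + 6057) + 14625)) = √(-44116 + ((91075/114956 + 6057) + 14625)) = √(-44116 + (696379567/114956 + 14625)) = √(-44116 + 2377611067/114956) = √(-2693787829/114956) = I*√77416768417631/57478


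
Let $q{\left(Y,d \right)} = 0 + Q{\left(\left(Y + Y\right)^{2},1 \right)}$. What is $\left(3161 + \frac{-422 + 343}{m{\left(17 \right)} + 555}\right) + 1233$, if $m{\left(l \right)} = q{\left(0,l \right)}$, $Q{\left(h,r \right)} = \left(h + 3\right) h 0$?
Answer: $\frac{2438591}{555} \approx 4393.9$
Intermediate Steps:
$Q{\left(h,r \right)} = 0$ ($Q{\left(h,r \right)} = \left(3 + h\right) 0 = 0$)
$q{\left(Y,d \right)} = 0$ ($q{\left(Y,d \right)} = 0 + 0 = 0$)
$m{\left(l \right)} = 0$
$\left(3161 + \frac{-422 + 343}{m{\left(17 \right)} + 555}\right) + 1233 = \left(3161 + \frac{-422 + 343}{0 + 555}\right) + 1233 = \left(3161 - \frac{79}{555}\right) + 1233 = \frac{1754276}{555} + 1233 = \frac{2438591}{555}$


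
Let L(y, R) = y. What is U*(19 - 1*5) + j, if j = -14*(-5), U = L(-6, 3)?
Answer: -14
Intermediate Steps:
U = -6
j = 70
U*(19 - 1*5) + j = -6*(19 - 1*5) + 70 = -6*(19 - 5) + 70 = -6*14 + 70 = -84 + 70 = -14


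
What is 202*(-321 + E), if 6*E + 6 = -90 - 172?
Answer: -221594/3 ≈ -73865.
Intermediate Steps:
E = -134/3 (E = -1 + (-90 - 172)/6 = -1 + (⅙)*(-262) = -1 - 131/3 = -134/3 ≈ -44.667)
202*(-321 + E) = 202*(-321 - 134/3) = 202*(-1097/3) = -221594/3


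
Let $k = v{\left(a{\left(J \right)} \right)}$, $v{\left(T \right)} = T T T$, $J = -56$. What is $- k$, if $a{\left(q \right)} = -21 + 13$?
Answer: $512$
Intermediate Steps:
$a{\left(q \right)} = -8$
$v{\left(T \right)} = T^{3}$ ($v{\left(T \right)} = T^{2} T = T^{3}$)
$k = -512$ ($k = \left(-8\right)^{3} = -512$)
$- k = \left(-1\right) \left(-512\right) = 512$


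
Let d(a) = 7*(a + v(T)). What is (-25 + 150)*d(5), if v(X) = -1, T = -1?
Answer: 3500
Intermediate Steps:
d(a) = -7 + 7*a (d(a) = 7*(a - 1) = 7*(-1 + a) = -7 + 7*a)
(-25 + 150)*d(5) = (-25 + 150)*(-7 + 7*5) = 125*(-7 + 35) = 125*28 = 3500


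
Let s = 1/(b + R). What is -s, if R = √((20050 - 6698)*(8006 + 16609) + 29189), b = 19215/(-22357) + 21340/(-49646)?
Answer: -397092307950807485/101232583120197650053941124 - 307989271246131721*√328688669/101232583120197650053941124 ≈ -5.5162e-5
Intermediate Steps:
b = -715523135/554967811 (b = 19215*(-1/22357) + 21340*(-1/49646) = -19215/22357 - 10670/24823 = -715523135/554967811 ≈ -1.2893)
R = √328688669 (R = √(13352*24615 + 29189) = √(328659480 + 29189) = √328688669 ≈ 18130.)
s = 1/(-715523135/554967811 + √328688669) ≈ 5.5162e-5
-s = -(397092307950807485/101232583120197650053941124 + 307989271246131721*√328688669/101232583120197650053941124) = -397092307950807485/101232583120197650053941124 - 307989271246131721*√328688669/101232583120197650053941124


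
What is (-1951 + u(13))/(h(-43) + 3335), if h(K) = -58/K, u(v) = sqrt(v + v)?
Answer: -83893/143463 + 43*sqrt(26)/143463 ≈ -0.58324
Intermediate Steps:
u(v) = sqrt(2)*sqrt(v) (u(v) = sqrt(2*v) = sqrt(2)*sqrt(v))
(-1951 + u(13))/(h(-43) + 3335) = (-1951 + sqrt(2)*sqrt(13))/(-58/(-43) + 3335) = (-1951 + sqrt(26))/(-58*(-1/43) + 3335) = (-1951 + sqrt(26))/(58/43 + 3335) = (-1951 + sqrt(26))/(143463/43) = (-1951 + sqrt(26))*(43/143463) = -83893/143463 + 43*sqrt(26)/143463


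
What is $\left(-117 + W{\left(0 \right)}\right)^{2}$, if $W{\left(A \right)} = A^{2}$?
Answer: $13689$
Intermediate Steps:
$\left(-117 + W{\left(0 \right)}\right)^{2} = \left(-117 + 0^{2}\right)^{2} = \left(-117 + 0\right)^{2} = \left(-117\right)^{2} = 13689$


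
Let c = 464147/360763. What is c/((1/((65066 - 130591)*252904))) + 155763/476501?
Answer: -3665068466920300759031/171903930263 ≈ -2.1320e+10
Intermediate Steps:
c = 464147/360763 (c = 464147*(1/360763) = 464147/360763 ≈ 1.2866)
c/((1/((65066 - 130591)*252904))) + 155763/476501 = 464147/(360763*((1/((65066 - 130591)*252904)))) + 155763/476501 = 464147/(360763*(((1/252904)/(-65525)))) + 155763*(1/476501) = 464147/(360763*((-1/65525*1/252904))) + 155763/476501 = 464147/(360763*(-1/16571534600)) + 155763/476501 = (464147/360763)*(-16571534600) + 155763/476501 = -7691628069986200/360763 + 155763/476501 = -3665068466920300759031/171903930263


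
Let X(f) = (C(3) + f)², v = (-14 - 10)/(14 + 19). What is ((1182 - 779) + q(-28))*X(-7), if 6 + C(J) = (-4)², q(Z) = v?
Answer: 39825/11 ≈ 3620.5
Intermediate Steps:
v = -8/11 (v = -24/33 = -24*1/33 = -8/11 ≈ -0.72727)
q(Z) = -8/11
C(J) = 10 (C(J) = -6 + (-4)² = -6 + 16 = 10)
X(f) = (10 + f)²
((1182 - 779) + q(-28))*X(-7) = ((1182 - 779) - 8/11)*(10 - 7)² = (403 - 8/11)*3² = (4425/11)*9 = 39825/11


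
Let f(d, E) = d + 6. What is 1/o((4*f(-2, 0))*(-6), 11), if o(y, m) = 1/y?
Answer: -96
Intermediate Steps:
f(d, E) = 6 + d
1/o((4*f(-2, 0))*(-6), 11) = 1/(1/((4*(6 - 2))*(-6))) = 1/(1/((4*4)*(-6))) = 1/(1/(16*(-6))) = 1/(1/(-96)) = 1/(-1/96) = -96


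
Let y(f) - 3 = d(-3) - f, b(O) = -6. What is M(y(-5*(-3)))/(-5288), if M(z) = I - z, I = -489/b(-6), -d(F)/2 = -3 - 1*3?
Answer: -163/10576 ≈ -0.015412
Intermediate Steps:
d(F) = 12 (d(F) = -2*(-3 - 1*3) = -2*(-3 - 3) = -2*(-6) = 12)
y(f) = 15 - f (y(f) = 3 + (12 - f) = 15 - f)
I = 163/2 (I = -489/(-6) = -489*(-⅙) = 163/2 ≈ 81.500)
M(z) = 163/2 - z
M(y(-5*(-3)))/(-5288) = (163/2 - (15 - (-5)*(-3)))/(-5288) = (163/2 - (15 - 1*15))*(-1/5288) = (163/2 - (15 - 15))*(-1/5288) = (163/2 - 1*0)*(-1/5288) = (163/2 + 0)*(-1/5288) = (163/2)*(-1/5288) = -163/10576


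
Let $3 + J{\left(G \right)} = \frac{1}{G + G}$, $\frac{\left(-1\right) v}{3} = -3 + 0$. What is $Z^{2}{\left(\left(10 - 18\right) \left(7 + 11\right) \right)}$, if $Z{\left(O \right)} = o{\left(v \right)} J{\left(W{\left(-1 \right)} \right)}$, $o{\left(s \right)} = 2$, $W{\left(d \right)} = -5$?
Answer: $\frac{961}{25} \approx 38.44$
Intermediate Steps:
$v = 9$ ($v = - 3 \left(-3 + 0\right) = \left(-3\right) \left(-3\right) = 9$)
$J{\left(G \right)} = -3 + \frac{1}{2 G}$ ($J{\left(G \right)} = -3 + \frac{1}{G + G} = -3 + \frac{1}{2 G}$)
$Z{\left(O \right)} = - \frac{31}{5}$ ($Z{\left(O \right)} = 2 \left(-3 + \frac{1}{2 \left(-5\right)}\right) = 2 \left(-3 + \frac{1}{2} \left(- \frac{1}{5}\right)\right) = 2 \left(-3 - \frac{1}{10}\right) = 2 \left(- \frac{31}{10}\right) = - \frac{31}{5}$)
$Z^{2}{\left(\left(10 - 18\right) \left(7 + 11\right) \right)} = \left(- \frac{31}{5}\right)^{2} = \frac{961}{25}$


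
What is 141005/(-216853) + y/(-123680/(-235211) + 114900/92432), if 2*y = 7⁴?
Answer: 1413615470652212307/2084918729342995 ≈ 678.02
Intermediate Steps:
y = 2401/2 (y = (½)*7⁴ = (½)*2401 = 2401/2 ≈ 1200.5)
141005/(-216853) + y/(-123680/(-235211) + 114900/92432) = 141005/(-216853) + 2401/(2*(-123680/(-235211) + 114900/92432)) = 141005*(-1/216853) + 2401/(2*(-123680*(-1/235211) + 114900*(1/92432))) = -141005/216853 + 2401/(2*(123680/235211 + 28725/23108)) = -141005/216853 + 2401/(2*(9614433415/5435255788)) = -141005/216853 + (2401/2)*(5435255788/9614433415) = -141005/216853 + 6525024573494/9614433415 = 1413615470652212307/2084918729342995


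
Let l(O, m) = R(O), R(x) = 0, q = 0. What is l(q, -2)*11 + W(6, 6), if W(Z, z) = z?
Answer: 6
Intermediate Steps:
l(O, m) = 0
l(q, -2)*11 + W(6, 6) = 0*11 + 6 = 0 + 6 = 6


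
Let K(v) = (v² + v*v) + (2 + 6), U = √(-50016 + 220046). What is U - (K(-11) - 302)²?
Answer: -2704 + 7*√3470 ≈ -2291.7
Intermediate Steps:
U = 7*√3470 (U = √170030 = 7*√3470 ≈ 412.35)
K(v) = 8 + 2*v² (K(v) = (v² + v²) + 8 = 2*v² + 8 = 8 + 2*v²)
U - (K(-11) - 302)² = 7*√3470 - ((8 + 2*(-11)²) - 302)² = 7*√3470 - ((8 + 2*121) - 302)² = 7*√3470 - ((8 + 242) - 302)² = 7*√3470 - (250 - 302)² = 7*√3470 - 1*(-52)² = 7*√3470 - 1*2704 = 7*√3470 - 2704 = -2704 + 7*√3470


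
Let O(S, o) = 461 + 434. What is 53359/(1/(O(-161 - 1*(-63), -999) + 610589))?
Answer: 32628174756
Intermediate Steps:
O(S, o) = 895
53359/(1/(O(-161 - 1*(-63), -999) + 610589)) = 53359/(1/(895 + 610589)) = 53359/(1/611484) = 53359*611484 = 32628174756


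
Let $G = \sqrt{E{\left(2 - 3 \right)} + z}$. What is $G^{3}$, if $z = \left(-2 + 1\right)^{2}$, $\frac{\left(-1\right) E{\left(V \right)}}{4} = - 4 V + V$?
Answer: $- 11 i \sqrt{11} \approx - 36.483 i$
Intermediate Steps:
$E{\left(V \right)} = 12 V$ ($E{\left(V \right)} = - 4 \left(- 4 V + V\right) = - 4 \left(- 3 V\right) = 12 V$)
$z = 1$ ($z = \left(-1\right)^{2} = 1$)
$G = i \sqrt{11}$ ($G = \sqrt{12 \left(2 - 3\right) + 1} = \sqrt{12 \left(-1\right) + 1} = \sqrt{-12 + 1} = \sqrt{-11} = i \sqrt{11} \approx 3.3166 i$)
$G^{3} = \left(i \sqrt{11}\right)^{3} = - 11 i \sqrt{11}$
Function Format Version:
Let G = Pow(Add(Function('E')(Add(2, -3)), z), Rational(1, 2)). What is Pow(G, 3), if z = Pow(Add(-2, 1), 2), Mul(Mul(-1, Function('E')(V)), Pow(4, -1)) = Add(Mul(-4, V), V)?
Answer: Mul(-11, I, Pow(11, Rational(1, 2))) ≈ Mul(-36.483, I)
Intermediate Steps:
Function('E')(V) = Mul(12, V) (Function('E')(V) = Mul(-4, Add(Mul(-4, V), V)) = Mul(-4, Mul(-3, V)) = Mul(12, V))
z = 1 (z = Pow(-1, 2) = 1)
G = Mul(I, Pow(11, Rational(1, 2))) (G = Pow(Add(Mul(12, Add(2, -3)), 1), Rational(1, 2)) = Pow(Add(Mul(12, -1), 1), Rational(1, 2)) = Pow(Add(-12, 1), Rational(1, 2)) = Pow(-11, Rational(1, 2)) = Mul(I, Pow(11, Rational(1, 2))) ≈ Mul(3.3166, I))
Pow(G, 3) = Pow(Mul(I, Pow(11, Rational(1, 2))), 3) = Mul(-11, I, Pow(11, Rational(1, 2)))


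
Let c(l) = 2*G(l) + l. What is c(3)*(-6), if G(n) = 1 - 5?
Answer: 30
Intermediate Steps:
G(n) = -4
c(l) = -8 + l (c(l) = 2*(-4) + l = -8 + l)
c(3)*(-6) = (-8 + 3)*(-6) = -5*(-6) = 30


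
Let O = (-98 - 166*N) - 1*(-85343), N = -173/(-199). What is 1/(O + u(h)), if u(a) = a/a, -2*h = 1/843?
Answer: 199/16935236 ≈ 1.1751e-5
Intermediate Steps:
h = -1/1686 (h = -½/843 = -½*1/843 = -1/1686 ≈ -0.00059312)
u(a) = 1
N = 173/199 (N = -173*(-1/199) = 173/199 ≈ 0.86935)
O = 16935037/199 (O = (-98 - 166*173/199) - 1*(-85343) = (-98 - 28718/199) + 85343 = -48220/199 + 85343 = 16935037/199 ≈ 85101.)
1/(O + u(h)) = 1/(16935037/199 + 1) = 1/(16935236/199) = 199/16935236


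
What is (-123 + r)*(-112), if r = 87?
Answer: 4032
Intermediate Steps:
(-123 + r)*(-112) = (-123 + 87)*(-112) = -36*(-112) = 4032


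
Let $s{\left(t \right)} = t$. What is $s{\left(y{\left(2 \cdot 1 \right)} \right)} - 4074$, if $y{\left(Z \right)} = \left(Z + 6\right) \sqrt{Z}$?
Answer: $-4074 + 8 \sqrt{2} \approx -4062.7$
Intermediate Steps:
$y{\left(Z \right)} = \sqrt{Z} \left(6 + Z\right)$ ($y{\left(Z \right)} = \left(6 + Z\right) \sqrt{Z} = \sqrt{Z} \left(6 + Z\right)$)
$s{\left(y{\left(2 \cdot 1 \right)} \right)} - 4074 = \sqrt{2 \cdot 1} \left(6 + 2 \cdot 1\right) - 4074 = \sqrt{2} \left(6 + 2\right) - 4074 = \sqrt{2} \cdot 8 - 4074 = 8 \sqrt{2} - 4074 = -4074 + 8 \sqrt{2}$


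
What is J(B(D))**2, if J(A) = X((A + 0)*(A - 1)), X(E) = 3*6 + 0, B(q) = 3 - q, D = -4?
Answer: 324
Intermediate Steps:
X(E) = 18 (X(E) = 18 + 0 = 18)
J(A) = 18
J(B(D))**2 = 18**2 = 324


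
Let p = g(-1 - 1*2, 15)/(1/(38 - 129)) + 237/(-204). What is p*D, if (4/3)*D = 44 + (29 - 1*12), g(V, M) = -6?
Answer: 6779967/272 ≈ 24926.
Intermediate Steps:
D = 183/4 (D = 3*(44 + (29 - 1*12))/4 = 3*(44 + (29 - 12))/4 = 3*(44 + 17)/4 = (¾)*61 = 183/4 ≈ 45.750)
p = 37049/68 (p = -6/(1/(38 - 129)) + 237/(-204) = -6/(1/(-91)) + 237*(-1/204) = -6/(-1/91) - 79/68 = -6*(-91) - 79/68 = 546 - 79/68 = 37049/68 ≈ 544.84)
p*D = (37049/68)*(183/4) = 6779967/272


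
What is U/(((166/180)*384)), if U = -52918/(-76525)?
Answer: 79377/40650080 ≈ 0.0019527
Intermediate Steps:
U = 52918/76525 (U = -52918*(-1/76525) = 52918/76525 ≈ 0.69151)
U/(((166/180)*384)) = 52918/(76525*(((166/180)*384))) = 52918/(76525*(((166*(1/180))*384))) = 52918/(76525*(((83/90)*384))) = 52918/(76525*(5312/15)) = (52918/76525)*(15/5312) = 79377/40650080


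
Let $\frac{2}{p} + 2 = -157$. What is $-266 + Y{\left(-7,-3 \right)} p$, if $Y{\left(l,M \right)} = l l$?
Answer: $- \frac{42392}{159} \approx -266.62$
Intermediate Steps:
$Y{\left(l,M \right)} = l^{2}$
$p = - \frac{2}{159}$ ($p = \frac{2}{-2 - 157} = \frac{2}{-159} = 2 \left(- \frac{1}{159}\right) = - \frac{2}{159} \approx -0.012579$)
$-266 + Y{\left(-7,-3 \right)} p = -266 + \left(-7\right)^{2} \left(- \frac{2}{159}\right) = -266 + 49 \left(- \frac{2}{159}\right) = -266 - \frac{98}{159} = - \frac{42392}{159}$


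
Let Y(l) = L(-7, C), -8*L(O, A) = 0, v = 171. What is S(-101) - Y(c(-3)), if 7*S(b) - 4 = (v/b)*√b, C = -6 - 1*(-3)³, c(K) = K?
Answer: 4/7 - 171*I*√101/707 ≈ 0.57143 - 2.4307*I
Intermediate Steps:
C = 21 (C = -6 - 1*(-27) = -6 + 27 = 21)
L(O, A) = 0 (L(O, A) = -⅛*0 = 0)
Y(l) = 0
S(b) = 4/7 + 171/(7*√b) (S(b) = 4/7 + ((171/b)*√b)/7 = 4/7 + (171/√b)/7 = 4/7 + 171/(7*√b))
S(-101) - Y(c(-3)) = (4/7 + 171/(7*√(-101))) - 1*0 = (4/7 + 171*(-I*√101/101)/7) + 0 = (4/7 - 171*I*√101/707) + 0 = 4/7 - 171*I*√101/707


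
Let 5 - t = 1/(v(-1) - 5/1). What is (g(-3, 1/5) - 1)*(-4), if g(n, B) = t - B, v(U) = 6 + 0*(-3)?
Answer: -56/5 ≈ -11.200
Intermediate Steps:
v(U) = 6 (v(U) = 6 + 0 = 6)
t = 4 (t = 5 - 1/(6 - 5/1) = 5 - 1/(6 - 5*1) = 5 - 1/(6 - 5) = 5 - 1/1 = 5 - 1*1 = 5 - 1 = 4)
g(n, B) = 4 - B
(g(-3, 1/5) - 1)*(-4) = ((4 - 1/5) - 1)*(-4) = (19/5 - 1)*(-4) = (14/5)*(-4) = -56/5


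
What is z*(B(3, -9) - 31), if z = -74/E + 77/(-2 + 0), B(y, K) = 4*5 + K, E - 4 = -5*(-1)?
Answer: 8410/9 ≈ 934.44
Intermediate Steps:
E = 9 (E = 4 - 5*(-1) = 4 + 5 = 9)
B(y, K) = 20 + K
z = -841/18 (z = -74/9 + 77/(-2 + 0) = -74*1/9 + 77/(-2) = -74/9 + 77*(-1/2) = -74/9 - 77/2 = -841/18 ≈ -46.722)
z*(B(3, -9) - 31) = -841*((20 - 9) - 31)/18 = -841*(11 - 31)/18 = -841/18*(-20) = 8410/9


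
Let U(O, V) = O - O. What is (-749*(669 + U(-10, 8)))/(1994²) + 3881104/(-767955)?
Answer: -15816216883099/3053416726380 ≈ -5.1798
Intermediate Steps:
U(O, V) = 0
(-749*(669 + U(-10, 8)))/(1994²) + 3881104/(-767955) = (-749*(669 + 0))/(1994²) + 3881104/(-767955) = -749*669/3976036 + 3881104*(-1/767955) = -501081*1/3976036 - 3881104/767955 = -501081/3976036 - 3881104/767955 = -15816216883099/3053416726380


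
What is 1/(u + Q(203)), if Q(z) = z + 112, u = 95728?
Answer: 1/96043 ≈ 1.0412e-5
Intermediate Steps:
Q(z) = 112 + z
1/(u + Q(203)) = 1/(95728 + (112 + 203)) = 1/(95728 + 315) = 1/96043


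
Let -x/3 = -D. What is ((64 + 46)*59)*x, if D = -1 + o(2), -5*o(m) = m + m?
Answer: -35046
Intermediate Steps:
o(m) = -2*m/5 (o(m) = -(m + m)/5 = -2*m/5)
D = -9/5 (D = -1 - 2/5*2 = -1 - 4/5 = -9/5 ≈ -1.8000)
x = -27/5 (x = -(-3)*(-9)/5 = -3*9/5 = -27/5 ≈ -5.4000)
((64 + 46)*59)*x = ((64 + 46)*59)*(-27/5) = (110*59)*(-27/5) = 6490*(-27/5) = -35046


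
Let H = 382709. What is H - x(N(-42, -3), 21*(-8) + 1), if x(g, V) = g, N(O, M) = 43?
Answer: 382666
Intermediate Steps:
H - x(N(-42, -3), 21*(-8) + 1) = 382709 - 1*43 = 382709 - 43 = 382666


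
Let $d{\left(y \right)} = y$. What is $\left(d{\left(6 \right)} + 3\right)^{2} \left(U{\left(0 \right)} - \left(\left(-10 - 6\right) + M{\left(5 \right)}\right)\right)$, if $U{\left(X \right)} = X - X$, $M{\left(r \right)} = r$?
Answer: $891$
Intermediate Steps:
$U{\left(X \right)} = 0$
$\left(d{\left(6 \right)} + 3\right)^{2} \left(U{\left(0 \right)} - \left(\left(-10 - 6\right) + M{\left(5 \right)}\right)\right) = \left(6 + 3\right)^{2} \left(0 - \left(\left(-10 - 6\right) + 5\right)\right) = 9^{2} \left(0 - \left(-16 + 5\right)\right) = 81 \left(0 - -11\right) = 81 \left(0 + 11\right) = 81 \cdot 11 = 891$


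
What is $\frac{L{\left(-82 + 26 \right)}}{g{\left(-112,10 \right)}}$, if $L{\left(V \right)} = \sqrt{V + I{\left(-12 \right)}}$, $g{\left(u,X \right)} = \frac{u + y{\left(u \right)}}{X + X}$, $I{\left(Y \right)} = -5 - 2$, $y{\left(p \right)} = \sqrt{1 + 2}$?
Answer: $- \frac{6720 i \sqrt{7}}{12541} - \frac{60 i \sqrt{21}}{12541} \approx - 1.4396 i$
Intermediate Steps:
$y{\left(p \right)} = \sqrt{3}$
$I{\left(Y \right)} = -7$
$g{\left(u,X \right)} = \frac{u + \sqrt{3}}{2 X}$ ($g{\left(u,X \right)} = \frac{u + \sqrt{3}}{X + X} = \frac{u + \sqrt{3}}{2 X}$)
$L{\left(V \right)} = \sqrt{-7 + V}$ ($L{\left(V \right)} = \sqrt{V - 7} = \sqrt{-7 + V}$)
$\frac{L{\left(-82 + 26 \right)}}{g{\left(-112,10 \right)}} = \frac{\sqrt{-7 + \left(-82 + 26\right)}}{\frac{1}{2} \cdot \frac{1}{10} \left(-112 + \sqrt{3}\right)} = \frac{\sqrt{-7 - 56}}{\frac{1}{2} \cdot \frac{1}{10} \left(-112 + \sqrt{3}\right)} = \frac{\sqrt{-63}}{- \frac{28}{5} + \frac{\sqrt{3}}{20}} = \frac{3 i \sqrt{7}}{- \frac{28}{5} + \frac{\sqrt{3}}{20}}$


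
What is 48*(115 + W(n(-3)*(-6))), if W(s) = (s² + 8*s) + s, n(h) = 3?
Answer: 13296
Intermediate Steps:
W(s) = s² + 9*s
48*(115 + W(n(-3)*(-6))) = 48*(115 + (3*(-6))*(9 + 3*(-6))) = 48*(115 - 18*(9 - 18)) = 48*(115 - 18*(-9)) = 48*(115 + 162) = 48*277 = 13296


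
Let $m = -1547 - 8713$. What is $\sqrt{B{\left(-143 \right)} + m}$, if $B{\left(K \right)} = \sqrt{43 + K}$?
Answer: $\sqrt{-10260 + 10 i} \approx 0.0494 + 101.29 i$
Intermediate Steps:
$m = -10260$
$\sqrt{B{\left(-143 \right)} + m} = \sqrt{\sqrt{43 - 143} - 10260} = \sqrt{\sqrt{-100} - 10260} = \sqrt{10 i - 10260} = \sqrt{-10260 + 10 i}$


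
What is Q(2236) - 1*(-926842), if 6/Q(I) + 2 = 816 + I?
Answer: 1413434053/1525 ≈ 9.2684e+5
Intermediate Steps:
Q(I) = 6/(814 + I) (Q(I) = 6/(-2 + (816 + I)) = 6/(814 + I))
Q(2236) - 1*(-926842) = 6/(814 + 2236) - 1*(-926842) = 6/3050 + 926842 = 6*(1/3050) + 926842 = 3/1525 + 926842 = 1413434053/1525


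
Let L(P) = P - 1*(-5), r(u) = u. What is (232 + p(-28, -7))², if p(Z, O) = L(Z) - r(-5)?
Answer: 45796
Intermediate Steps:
L(P) = 5 + P (L(P) = P + 5 = 5 + P)
p(Z, O) = 10 + Z (p(Z, O) = (5 + Z) - 1*(-5) = (5 + Z) + 5 = 10 + Z)
(232 + p(-28, -7))² = (232 + (10 - 28))² = (232 - 18)² = 214² = 45796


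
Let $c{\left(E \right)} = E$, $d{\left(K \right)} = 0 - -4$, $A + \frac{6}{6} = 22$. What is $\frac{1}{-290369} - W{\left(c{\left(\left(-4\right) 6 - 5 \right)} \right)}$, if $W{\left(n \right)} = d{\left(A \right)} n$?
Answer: $\frac{33682803}{290369} \approx 116.0$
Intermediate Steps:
$A = 21$ ($A = -1 + 22 = 21$)
$d{\left(K \right)} = 4$ ($d{\left(K \right)} = 0 + 4 = 4$)
$W{\left(n \right)} = 4 n$
$\frac{1}{-290369} - W{\left(c{\left(\left(-4\right) 6 - 5 \right)} \right)} = \frac{1}{-290369} - 4 \left(\left(-4\right) 6 - 5\right) = - \frac{1}{290369} - 4 \left(-24 - 5\right) = - \frac{1}{290369} - 4 \left(-29\right) = - \frac{1}{290369} - -116 = - \frac{1}{290369} + 116 = \frac{33682803}{290369}$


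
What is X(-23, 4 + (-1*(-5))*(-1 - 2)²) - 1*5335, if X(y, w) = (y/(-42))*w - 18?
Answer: -31957/6 ≈ -5326.2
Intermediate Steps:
X(y, w) = -18 - w*y/42 (X(y, w) = (y*(-1/42))*w - 18 = (-y/42)*w - 18 = -w*y/42 - 18 = -18 - w*y/42)
X(-23, 4 + (-1*(-5))*(-1 - 2)²) - 1*5335 = (-18 - 1/42*(4 + (-1*(-5))*(-1 - 2)²)*(-23)) - 1*5335 = (-18 - 1/42*(4 + 5*(-3)²)*(-23)) - 5335 = (-18 - 1/42*(4 + 5*9)*(-23)) - 5335 = (-18 - 1/42*(4 + 45)*(-23)) - 5335 = (-18 - 1/42*49*(-23)) - 5335 = (-18 + 161/6) - 5335 = 53/6 - 5335 = -31957/6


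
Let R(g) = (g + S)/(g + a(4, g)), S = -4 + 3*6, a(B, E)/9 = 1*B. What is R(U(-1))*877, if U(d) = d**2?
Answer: 13155/37 ≈ 355.54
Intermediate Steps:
a(B, E) = 9*B (a(B, E) = 9*(1*B) = 9*B)
S = 14 (S = -4 + 18 = 14)
R(g) = (14 + g)/(36 + g) (R(g) = (g + 14)/(g + 9*4) = (14 + g)/(g + 36) = (14 + g)/(36 + g))
R(U(-1))*877 = ((14 + (-1)**2)/(36 + (-1)**2))*877 = ((14 + 1)/(36 + 1))*877 = (15/37)*877 = 13155/37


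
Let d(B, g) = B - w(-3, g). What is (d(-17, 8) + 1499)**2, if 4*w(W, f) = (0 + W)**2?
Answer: 35034561/16 ≈ 2.1897e+6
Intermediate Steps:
w(W, f) = W**2/4 (w(W, f) = (0 + W)**2/4 = W**2/4)
d(B, g) = -9/4 + B (d(B, g) = B - (-3)**2/4 = B - 9/4 = -9/4 + B)
(d(-17, 8) + 1499)**2 = ((-9/4 - 17) + 1499)**2 = (-77/4 + 1499)**2 = (5919/4)**2 = 35034561/16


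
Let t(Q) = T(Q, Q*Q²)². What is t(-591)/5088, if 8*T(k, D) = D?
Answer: 14203769979118347/108544 ≈ 1.3086e+11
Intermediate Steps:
T(k, D) = D/8
t(Q) = Q⁶/64 (t(Q) = ((Q*Q²)/8)² = (Q³/8)² = Q⁶/64)
t(-591)/5088 = ((1/64)*(-591)⁶)/5088 = ((1/64)*42611309937355041)*(1/5088) = (42611309937355041/64)*(1/5088) = 14203769979118347/108544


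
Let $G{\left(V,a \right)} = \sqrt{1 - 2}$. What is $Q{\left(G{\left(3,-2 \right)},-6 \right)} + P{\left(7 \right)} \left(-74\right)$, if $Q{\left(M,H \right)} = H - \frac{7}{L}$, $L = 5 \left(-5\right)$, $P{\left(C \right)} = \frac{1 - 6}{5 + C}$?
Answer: $\frac{3767}{150} \approx 25.113$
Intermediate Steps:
$P{\left(C \right)} = - \frac{5}{5 + C}$
$G{\left(V,a \right)} = i$ ($G{\left(V,a \right)} = \sqrt{-1} = i$)
$L = -25$
$Q{\left(M,H \right)} = \frac{7}{25} + H$ ($Q{\left(M,H \right)} = H - \frac{7}{-25} = H - - \frac{7}{25} = H + \frac{7}{25} = \frac{7}{25} + H$)
$Q{\left(G{\left(3,-2 \right)},-6 \right)} + P{\left(7 \right)} \left(-74\right) = \left(\frac{7}{25} - 6\right) + - \frac{5}{5 + 7} \left(-74\right) = - \frac{143}{25} + - \frac{5}{12} \left(-74\right) = - \frac{143}{25} + \left(-5\right) \frac{1}{12} \left(-74\right) = - \frac{143}{25} - - \frac{185}{6} = - \frac{143}{25} + \frac{185}{6} = \frac{3767}{150}$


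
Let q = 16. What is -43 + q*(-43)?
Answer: -731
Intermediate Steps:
-43 + q*(-43) = -43 + 16*(-43) = -43 - 688 = -731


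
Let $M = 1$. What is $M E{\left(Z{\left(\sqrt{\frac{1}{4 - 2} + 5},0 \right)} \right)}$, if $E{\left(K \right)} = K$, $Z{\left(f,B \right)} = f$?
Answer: $\frac{\sqrt{22}}{2} \approx 2.3452$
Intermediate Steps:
$M E{\left(Z{\left(\sqrt{\frac{1}{4 - 2} + 5},0 \right)} \right)} = 1 \sqrt{\frac{1}{4 - 2} + 5} = 1 \sqrt{\frac{1}{2} + 5} = 1 \sqrt{\frac{11}{2}} = 1 \frac{\sqrt{22}}{2} = \frac{\sqrt{22}}{2}$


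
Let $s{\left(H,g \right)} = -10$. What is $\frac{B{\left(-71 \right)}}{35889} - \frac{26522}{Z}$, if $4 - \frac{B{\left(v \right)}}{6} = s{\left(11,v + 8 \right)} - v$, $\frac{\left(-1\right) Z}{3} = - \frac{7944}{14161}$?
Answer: $- \frac{2246521416647}{142551108} \approx -15759.0$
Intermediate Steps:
$Z = \frac{23832}{14161}$ ($Z = - 3 \left(- \frac{7944}{14161}\right) = - 3 \left(\left(-7944\right) \frac{1}{14161}\right) = \left(-3\right) \left(- \frac{7944}{14161}\right) = \frac{23832}{14161} \approx 1.6829$)
$B{\left(v \right)} = 84 + 6 v$ ($B{\left(v \right)} = 24 - 6 \left(-10 - v\right) = 24 + \left(60 + 6 v\right) = 84 + 6 v$)
$\frac{B{\left(-71 \right)}}{35889} - \frac{26522}{Z} = \frac{84 + 6 \left(-71\right)}{35889} - \frac{26522}{\frac{23832}{14161}} = \left(84 - 426\right) \frac{1}{35889} - \frac{187789021}{11916} = \left(-342\right) \frac{1}{35889} - \frac{187789021}{11916} = - \frac{114}{11963} - \frac{187789021}{11916} = - \frac{2246521416647}{142551108}$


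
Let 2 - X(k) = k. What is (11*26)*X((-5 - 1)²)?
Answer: -9724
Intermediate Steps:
X(k) = 2 - k
(11*26)*X((-5 - 1)²) = (11*26)*(2 - (-5 - 1)²) = 286*(2 - 1*(-6)²) = 286*(2 - 1*36) = 286*(2 - 36) = 286*(-34) = -9724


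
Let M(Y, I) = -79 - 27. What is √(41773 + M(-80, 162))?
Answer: √41667 ≈ 204.13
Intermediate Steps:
M(Y, I) = -106
√(41773 + M(-80, 162)) = √(41773 - 106) = √41667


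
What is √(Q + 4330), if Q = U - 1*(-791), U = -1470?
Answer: √3651 ≈ 60.424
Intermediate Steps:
Q = -679 (Q = -1470 - 1*(-791) = -1470 + 791 = -679)
√(Q + 4330) = √(-679 + 4330) = √3651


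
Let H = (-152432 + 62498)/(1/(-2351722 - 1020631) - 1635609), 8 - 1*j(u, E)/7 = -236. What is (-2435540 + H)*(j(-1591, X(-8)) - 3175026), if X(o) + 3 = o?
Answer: 21315296388576085520660462/2757925458989 ≈ 7.7287e+12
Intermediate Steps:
X(o) = -3 + o
j(u, E) = 1708 (j(u, E) = 56 - 7*(-236) = 56 + 1652 = 1708)
H = 151644597351/2757925458989 (H = -89934/(1/(-3372353) - 1635609) = -89934/(-1/3372353 - 1635609) = -89934/(-5515850917978/3372353) = -89934*(-3372353/5515850917978) = 151644597351/2757925458989 ≈ 0.054985)
(-2435540 + H)*(j(-1591, X(-8)) - 3175026) = (-2435540 + 151644597351/2757925458989)*(1708 - 3175026) = -6717037620741471709/2757925458989*(-3173318) = 21315296388576085520660462/2757925458989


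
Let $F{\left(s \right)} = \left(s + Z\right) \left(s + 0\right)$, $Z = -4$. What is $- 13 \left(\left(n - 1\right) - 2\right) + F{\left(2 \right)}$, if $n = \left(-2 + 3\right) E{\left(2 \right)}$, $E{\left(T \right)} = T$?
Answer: $9$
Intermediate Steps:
$n = 2$ ($n = \left(-2 + 3\right) 2 = 1 \cdot 2 = 2$)
$F{\left(s \right)} = s \left(-4 + s\right)$ ($F{\left(s \right)} = \left(s - 4\right) \left(s + 0\right) = \left(-4 + s\right) s = s \left(-4 + s\right)$)
$- 13 \left(\left(n - 1\right) - 2\right) + F{\left(2 \right)} = - 13 \left(\left(2 - 1\right) - 2\right) + 2 \left(-4 + 2\right) = - 13 \left(1 - 2\right) + 2 \left(-2\right) = \left(-13\right) \left(-1\right) - 4 = 13 - 4 = 9$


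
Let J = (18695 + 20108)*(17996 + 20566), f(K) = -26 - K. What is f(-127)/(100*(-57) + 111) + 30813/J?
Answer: -50318745343/2787646555818 ≈ -0.018051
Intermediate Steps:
J = 1496321286 (J = 38803*38562 = 1496321286)
f(-127)/(100*(-57) + 111) + 30813/J = (-26 - 1*(-127))/(100*(-57) + 111) + 30813/1496321286 = (-26 + 127)/(-5700 + 111) + 30813*(1/1496321286) = 101/(-5589) + 10271/498773762 = 101*(-1/5589) + 10271/498773762 = -101/5589 + 10271/498773762 = -50318745343/2787646555818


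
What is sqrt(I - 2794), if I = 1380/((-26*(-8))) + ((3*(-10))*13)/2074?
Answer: I*sqrt(2026410413911)/26962 ≈ 52.797*I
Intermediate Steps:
I = 347625/53924 (I = 1380/208 - 30*13*(1/2074) = 1380*(1/208) - 390*1/2074 = 345/52 - 195/1037 = 347625/53924 ≈ 6.4466)
sqrt(I - 2794) = sqrt(347625/53924 - 2794) = sqrt(-150316031/53924) = I*sqrt(2026410413911)/26962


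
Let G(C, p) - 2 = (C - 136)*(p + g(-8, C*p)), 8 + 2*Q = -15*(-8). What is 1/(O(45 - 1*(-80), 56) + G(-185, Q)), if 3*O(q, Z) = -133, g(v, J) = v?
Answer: -3/46351 ≈ -6.4724e-5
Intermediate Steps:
O(q, Z) = -133/3 (O(q, Z) = (⅓)*(-133) = -133/3)
Q = 56 (Q = -4 + (-15*(-8))/2 = -4 + (½)*120 = -4 + 60 = 56)
G(C, p) = 2 + (-136 + C)*(-8 + p) (G(C, p) = 2 + (C - 136)*(p - 8) = 2 + (-136 + C)*(-8 + p))
1/(O(45 - 1*(-80), 56) + G(-185, Q)) = 1/(-133/3 + (1090 - 136*56 - 8*(-185) - 185*56)) = 1/(-133/3 + (1090 - 7616 + 1480 - 10360)) = 1/(-133/3 - 15406) = 1/(-46351/3) = -3/46351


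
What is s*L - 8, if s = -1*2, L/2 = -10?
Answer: 32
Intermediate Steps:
L = -20 (L = 2*(-10) = -20)
s = -2
s*L - 8 = -2*(-20) - 8 = 40 - 8 = 32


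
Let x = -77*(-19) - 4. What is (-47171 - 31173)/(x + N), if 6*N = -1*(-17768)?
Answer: -235032/13261 ≈ -17.724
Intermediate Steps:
N = 8884/3 (N = (-1*(-17768))/6 = (1/6)*17768 = 8884/3 ≈ 2961.3)
x = 1459 (x = 1463 - 4 = 1459)
(-47171 - 31173)/(x + N) = (-47171 - 31173)/(1459 + 8884/3) = -78344/13261/3 = -78344*3/13261 = -235032/13261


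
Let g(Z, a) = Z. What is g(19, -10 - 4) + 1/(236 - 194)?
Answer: 799/42 ≈ 19.024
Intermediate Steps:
g(19, -10 - 4) + 1/(236 - 194) = 19 + 1/(236 - 194) = 19 + 1/42 = 799/42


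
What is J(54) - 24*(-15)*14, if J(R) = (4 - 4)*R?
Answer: 5040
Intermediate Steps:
J(R) = 0 (J(R) = 0*R = 0)
J(54) - 24*(-15)*14 = 0 - 24*(-15)*14 = 0 - (-360)*14 = 0 - 1*(-5040) = 0 + 5040 = 5040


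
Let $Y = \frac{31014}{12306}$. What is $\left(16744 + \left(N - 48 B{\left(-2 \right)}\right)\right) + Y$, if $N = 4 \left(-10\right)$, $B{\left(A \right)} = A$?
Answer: $\frac{34461969}{2051} \approx 16803.0$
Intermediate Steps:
$Y = \frac{5169}{2051}$ ($Y = 31014 \cdot \frac{1}{12306} = \frac{5169}{2051} \approx 2.5202$)
$N = -40$
$\left(16744 + \left(N - 48 B{\left(-2 \right)}\right)\right) + Y = \left(16744 - -56\right) + \frac{5169}{2051} = \left(16744 + \left(-40 + 96\right)\right) + \frac{5169}{2051} = \left(16744 + 56\right) + \frac{5169}{2051} = 16800 + \frac{5169}{2051} = \frac{34461969}{2051}$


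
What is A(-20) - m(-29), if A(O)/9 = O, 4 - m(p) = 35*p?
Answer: -1199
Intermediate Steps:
m(p) = 4 - 35*p
A(O) = 9*O
A(-20) - m(-29) = 9*(-20) - (4 - 35*(-29)) = -180 - (4 + 1015) = -180 - 1*1019 = -180 - 1019 = -1199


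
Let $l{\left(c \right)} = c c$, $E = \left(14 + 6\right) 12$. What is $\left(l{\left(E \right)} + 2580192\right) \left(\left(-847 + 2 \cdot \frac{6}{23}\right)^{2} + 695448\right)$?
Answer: $\frac{1970256405751776}{529} \approx 3.7245 \cdot 10^{12}$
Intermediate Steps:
$E = 240$ ($E = 20 \cdot 12 = 240$)
$l{\left(c \right)} = c^{2}$
$\left(l{\left(E \right)} + 2580192\right) \left(\left(-847 + 2 \cdot \frac{6}{23}\right)^{2} + 695448\right) = \left(240^{2} + 2580192\right) \left(\left(-847 + 2 \cdot \frac{6}{23}\right)^{2} + 695448\right) = \left(57600 + 2580192\right) \left(\left(-847 + 2 \cdot 6 \cdot \frac{1}{23}\right)^{2} + 695448\right) = 2637792 \left(\left(-847 + 2 \cdot \frac{6}{23}\right)^{2} + 695448\right) = 2637792 \left(\left(-847 + \frac{12}{23}\right)^{2} + 695448\right) = 2637792 \left(\left(- \frac{19469}{23}\right)^{2} + 695448\right) = 2637792 \left(\frac{379041961}{529} + 695448\right) = 2637792 \cdot \frac{746933953}{529} = \frac{1970256405751776}{529}$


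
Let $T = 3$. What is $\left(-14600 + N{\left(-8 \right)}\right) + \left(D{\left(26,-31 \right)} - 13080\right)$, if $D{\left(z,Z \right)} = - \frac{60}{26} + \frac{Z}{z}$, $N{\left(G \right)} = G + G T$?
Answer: $- \frac{55431}{2} \approx -27716.0$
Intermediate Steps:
$N{\left(G \right)} = 4 G$ ($N{\left(G \right)} = G + G 3 = G + 3 G = 4 G$)
$D{\left(z,Z \right)} = - \frac{30}{13} + \frac{Z}{z}$ ($D{\left(z,Z \right)} = \left(-60\right) \frac{1}{26} + \frac{Z}{z} = - \frac{30}{13} + \frac{Z}{z}$)
$\left(-14600 + N{\left(-8 \right)}\right) + \left(D{\left(26,-31 \right)} - 13080\right) = \left(-14600 + 4 \left(-8\right)\right) - \left(\frac{170070}{13} + \frac{31}{26}\right) = \left(-14600 - 32\right) - \frac{26167}{2} = -14632 - \frac{26167}{2} = - \frac{55431}{2}$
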